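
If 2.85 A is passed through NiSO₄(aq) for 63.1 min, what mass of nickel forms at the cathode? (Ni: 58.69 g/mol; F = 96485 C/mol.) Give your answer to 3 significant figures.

3.28 g

Q = It = 2.85 × 3786 = 10790 C
n(e⁻) = 10790 / 96485 = 0.1118 mol
Ni²⁺ + 2e⁻ → Ni, so n(Ni) = 0.1118 / 2 = 0.05590 mol
m = 0.05590 × 58.69 = 3.28 g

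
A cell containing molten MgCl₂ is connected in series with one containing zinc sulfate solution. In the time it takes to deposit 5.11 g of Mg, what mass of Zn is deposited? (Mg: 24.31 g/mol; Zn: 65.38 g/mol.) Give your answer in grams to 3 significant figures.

n(Mg) = 5.11 / 24.31 = 0.2102 mol
Mg²⁺ + 2e⁻ → Mg, so n(e⁻) = 2 × 0.2102 = 0.4204 mol
Same current for the same time ⇒ same n(e⁻) = 0.4204 mol in both cells.
Zn²⁺ + 2e⁻ → Zn, so n(Zn) = 0.4204 / 2 = 0.2102 mol
m(Zn) = 0.2102 × 65.38 = 13.7 g

13.7 g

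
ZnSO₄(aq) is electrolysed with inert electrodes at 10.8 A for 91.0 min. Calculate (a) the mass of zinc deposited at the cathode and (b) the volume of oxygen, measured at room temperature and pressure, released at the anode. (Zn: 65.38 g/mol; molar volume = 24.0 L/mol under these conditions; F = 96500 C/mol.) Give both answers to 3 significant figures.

Q = 10.8 × 5460 = 58970 C; n(e⁻) = 58970 / 96500 = 0.6111 mol
Cathode: Zn²⁺ + 2e⁻ → Zn → n(Zn) = 0.6111/2 = 0.3056 mol → 20.0 g
Anode: 2H₂O → O₂ + 4H⁺ + 4e⁻ → n(O₂) = 0.6111/4 = 0.1528 mol → 3.67 L

20.0 g Zn; 3.67 L O₂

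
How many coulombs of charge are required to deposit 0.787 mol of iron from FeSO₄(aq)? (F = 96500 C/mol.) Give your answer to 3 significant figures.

Fe²⁺ + 2e⁻ → Fe, so n(e⁻) = 2 × 0.787 = 1.574 mol
Q = 1.574 × 96500 = 1.519×10^5 C

1.52×10^5 C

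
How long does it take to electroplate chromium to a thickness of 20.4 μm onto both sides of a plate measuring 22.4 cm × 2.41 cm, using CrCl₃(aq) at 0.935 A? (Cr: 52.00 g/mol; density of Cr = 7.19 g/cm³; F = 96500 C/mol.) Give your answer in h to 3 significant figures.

2.62 h

Plated area = 2 × 22.4 × 2.41 = 108.0 cm²
Volume = 108.0 × 20.4×10⁻⁴ cm = 0.2203 cm³
m(Cr) = 0.2203 × 7.19 = 1.584 g
n(Cr) = 1.584 / 52.00 = 0.03046 mol; n(e⁻) = 3 × 0.03046 = 0.09138 mol
Q = 0.09138 × 96500 = 8818 C
t = 8818 / 0.935 = 9431 s = 2.62 h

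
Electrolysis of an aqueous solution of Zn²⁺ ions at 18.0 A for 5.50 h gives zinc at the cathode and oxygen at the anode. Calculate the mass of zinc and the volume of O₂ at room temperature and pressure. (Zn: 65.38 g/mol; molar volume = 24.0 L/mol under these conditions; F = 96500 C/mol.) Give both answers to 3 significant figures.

121 g Zn; 22.2 L O₂

Q = 18.0 × 19800 = 3.564×10^5 C; n(e⁻) = 3.564×10^5 / 96500 = 3.693 mol
Cathode: Zn²⁺ + 2e⁻ → Zn → n(Zn) = 3.693/2 = 1.847 mol → 121 g
Anode: 2H₂O → O₂ + 4H⁺ + 4e⁻ → n(O₂) = 3.693/4 = 0.9233 mol → 22.2 L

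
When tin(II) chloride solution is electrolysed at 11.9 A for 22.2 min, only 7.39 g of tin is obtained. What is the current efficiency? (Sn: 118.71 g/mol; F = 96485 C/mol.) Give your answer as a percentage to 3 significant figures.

75.8%

Q = 11.9 × 1332 = 15850 C
n(e⁻) = 15850 / 96485 = 0.1643 mol
Sn²⁺ + 2e⁻ → Sn, so theoretical n(Sn) = 0.08215 mol → 9.752 g
Efficiency = 7.39 / 9.752 = 0.7578 = 75.8%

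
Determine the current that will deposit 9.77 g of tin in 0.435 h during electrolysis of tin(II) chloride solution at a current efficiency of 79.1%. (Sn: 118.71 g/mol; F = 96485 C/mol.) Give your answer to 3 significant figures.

n(Sn) = 9.77 / 118.71 = 0.08230 mol
Sn²⁺ + 2e⁻ → Sn, so n(e⁻) = 2 × 0.08230 = 0.1646 mol
Q = 0.1646 × 96485 / 0.791 = 20080 C
I = Q / t = 20080 / 1566 s = 12.8 A

12.8 A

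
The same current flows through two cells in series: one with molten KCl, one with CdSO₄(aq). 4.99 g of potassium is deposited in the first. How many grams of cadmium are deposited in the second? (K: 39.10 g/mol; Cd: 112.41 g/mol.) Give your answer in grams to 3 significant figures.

n(K) = 4.99 / 39.10 = 0.1276 mol
K⁺ + e⁻ → K, so n(e⁻) = 0.1276 mol
In series, the same 0.1276 mol of electrons flows through the second cell.
Cd²⁺ + 2e⁻ → Cd, so n(Cd) = 0.1276 / 2 = 0.06380 mol
m(Cd) = 0.06380 × 112.41 = 7.17 g

7.17 g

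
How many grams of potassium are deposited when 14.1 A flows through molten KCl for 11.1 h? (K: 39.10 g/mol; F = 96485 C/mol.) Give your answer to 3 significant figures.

Charge passed = 14.1 × 39960 = 5.634×10^5 C
n(e⁻) = Q/F = 5.634×10^5/96485 = 5.839 mol
K⁺ + e⁻ → K, so n(K) = 5.839 mol
m = 5.839 × 39.10 = 228 g

228 g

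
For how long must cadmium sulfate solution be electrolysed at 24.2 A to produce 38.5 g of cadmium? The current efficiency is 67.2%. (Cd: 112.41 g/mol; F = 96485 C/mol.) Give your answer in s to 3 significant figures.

n(Cd) = 38.5 / 112.41 = 0.3425 mol
Cd²⁺ + 2e⁻ → Cd, so n(e⁻) = 2 × 0.3425 = 0.6850 mol
Q = 0.6850 × 96485 / 0.672 = 98350 C
t = Q / I = 98350 / 24.2 = 4064 s

4060 s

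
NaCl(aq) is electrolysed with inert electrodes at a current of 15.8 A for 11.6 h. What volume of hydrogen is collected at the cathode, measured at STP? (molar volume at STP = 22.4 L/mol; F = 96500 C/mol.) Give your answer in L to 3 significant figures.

Charge passed = 15.8 × 41760 = 6.598×10^5 C
n(e⁻) = 6.598×10^5 / 96500 = 6.837 mol
2H⁺ + 2e⁻ → H₂, so n(H₂) = 6.837 / 2 = 3.419 mol
V = 3.419 × 22.4 = 76.59 L

76.6 L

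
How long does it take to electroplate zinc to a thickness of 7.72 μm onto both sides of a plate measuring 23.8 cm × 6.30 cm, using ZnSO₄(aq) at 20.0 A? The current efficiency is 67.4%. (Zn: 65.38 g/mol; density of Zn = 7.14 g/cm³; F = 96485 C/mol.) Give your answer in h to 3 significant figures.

Plated area = 2 × 23.8 × 6.30 = 299.9 cm²
Volume = 299.9 × 7.72×10⁻⁴ cm = 0.2315 cm³
m(Zn) = 0.2315 × 7.14 = 1.653 g
n(Zn) = 1.653 / 65.38 = 0.02528 mol; n(e⁻) = 2 × 0.02528 = 0.05056 mol
Q = 0.05056 × 96485 / 0.674 = 7238 C
t = 7238 / 20.0 = 361.9 s = 0.101 h

0.101 h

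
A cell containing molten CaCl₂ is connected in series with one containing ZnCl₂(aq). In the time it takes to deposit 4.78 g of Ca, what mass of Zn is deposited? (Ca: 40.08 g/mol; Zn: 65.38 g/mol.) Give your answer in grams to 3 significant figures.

7.80 g

n(Ca) = 4.78 / 40.08 = 0.1193 mol
Ca²⁺ + 2e⁻ → Ca, so n(e⁻) = 2 × 0.1193 = 0.2386 mol
In series, the same 0.2386 mol of electrons flows through the second cell.
Zn²⁺ + 2e⁻ → Zn, so n(Zn) = 0.2386 / 2 = 0.1193 mol
m(Zn) = 0.1193 × 65.38 = 7.80 g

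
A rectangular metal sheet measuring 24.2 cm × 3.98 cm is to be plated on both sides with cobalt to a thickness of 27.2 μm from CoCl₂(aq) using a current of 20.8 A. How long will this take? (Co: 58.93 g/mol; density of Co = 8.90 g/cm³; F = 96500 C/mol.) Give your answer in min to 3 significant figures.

12.2 min

Plated area = 2 × 24.2 × 3.98 = 192.6 cm²
Volume = 192.6 × 27.2×10⁻⁴ cm = 0.5239 cm³
m(Co) = 0.5239 × 8.90 = 4.663 g
n(Co) = 4.663 / 58.93 = 0.07913 mol; n(e⁻) = 2 × 0.07913 = 0.1583 mol
Q = 0.1583 × 96500 = 15280 C
t = 15280 / 20.8 = 734.6 s = 12.2 min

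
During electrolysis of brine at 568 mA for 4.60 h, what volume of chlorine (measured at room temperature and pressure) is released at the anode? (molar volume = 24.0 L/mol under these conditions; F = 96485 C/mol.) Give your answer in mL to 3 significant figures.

1170 mL

Q = 0.568 A × 16560 s = 9406 C
n(e⁻) = 9406 / 96485 = 0.09749 mol
2Cl⁻ → Cl₂ + 2e⁻, so n(Cl₂) = 0.09749 / 2 = 0.04875 mol
V = 0.04875 × 24.0 = 1.170 L
= 1170 mL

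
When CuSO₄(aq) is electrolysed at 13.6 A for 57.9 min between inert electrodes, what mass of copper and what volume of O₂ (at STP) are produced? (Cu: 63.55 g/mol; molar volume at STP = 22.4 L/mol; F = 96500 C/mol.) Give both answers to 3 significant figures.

Q = 13.6 × 3474 = 47250 C; n(e⁻) = 47250 / 96500 = 0.4896 mol
Cathode: Cu²⁺ + 2e⁻ → Cu → n(Cu) = 0.4896/2 = 0.2448 mol → 15.6 g
Anode: 2H₂O → O₂ + 4H⁺ + 4e⁻ → n(O₂) = 0.4896/4 = 0.1224 mol → 2.74 L

15.6 g Cu; 2.74 L O₂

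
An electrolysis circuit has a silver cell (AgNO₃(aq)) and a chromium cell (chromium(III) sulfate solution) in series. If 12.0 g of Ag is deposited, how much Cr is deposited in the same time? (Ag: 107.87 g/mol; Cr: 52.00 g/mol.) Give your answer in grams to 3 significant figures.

1.93 g

n(Ag) = 12.0 / 107.87 = 0.1112 mol
Ag⁺ + e⁻ → Ag, so n(e⁻) = 0.1112 mol
In series, the same 0.1112 mol of electrons flows through the second cell.
Cr³⁺ + 3e⁻ → Cr, so n(Cr) = 0.1112 / 3 = 0.03707 mol
m(Cr) = 0.03707 × 52.00 = 1.93 g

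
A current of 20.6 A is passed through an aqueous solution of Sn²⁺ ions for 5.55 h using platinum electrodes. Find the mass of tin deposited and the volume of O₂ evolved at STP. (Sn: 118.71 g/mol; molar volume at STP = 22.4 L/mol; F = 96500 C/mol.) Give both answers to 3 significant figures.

Q = 20.6 × 19980 = 4.116×10^5 C; n(e⁻) = 4.116×10^5 / 96500 = 4.265 mol
Cathode: Sn²⁺ + 2e⁻ → Sn → n(Sn) = 4.265/2 = 2.133 mol → 253 g
Anode: 2H₂O → O₂ + 4H⁺ + 4e⁻ → n(O₂) = 4.265/4 = 1.066 mol → 23.9 L

253 g Sn; 23.9 L O₂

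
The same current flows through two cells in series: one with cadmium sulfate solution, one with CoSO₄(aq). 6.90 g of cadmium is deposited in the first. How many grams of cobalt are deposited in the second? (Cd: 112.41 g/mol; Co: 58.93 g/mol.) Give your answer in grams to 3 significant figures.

3.62 g

n(Cd) = 6.90 / 112.41 = 0.06138 mol
Cd²⁺ + 2e⁻ → Cd, so n(e⁻) = 2 × 0.06138 = 0.1228 mol
In series, the same 0.1228 mol of electrons flows through the second cell.
Co²⁺ + 2e⁻ → Co, so n(Co) = 0.1228 / 2 = 0.06140 mol
m(Co) = 0.06140 × 58.93 = 3.62 g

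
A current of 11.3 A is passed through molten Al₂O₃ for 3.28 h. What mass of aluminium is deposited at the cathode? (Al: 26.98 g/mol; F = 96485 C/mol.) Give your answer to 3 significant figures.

12.4 g

Q = It = 11.3 × 11808 = 1.334×10^5 C
n(e⁻) = 1.334×10^5 / 96485 = 1.383 mol
Al³⁺ + 3e⁻ → Al, so n(Al) = 1.383 / 3 = 0.4610 mol
m = 0.4610 × 26.98 = 12.4 g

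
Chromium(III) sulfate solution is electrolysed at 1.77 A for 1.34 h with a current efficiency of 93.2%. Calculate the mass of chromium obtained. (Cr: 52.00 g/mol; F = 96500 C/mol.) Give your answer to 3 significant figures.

1.43 g

Q = 1.77 × 4824 = 8538 C
n(e⁻) = 8538 / 96500 = 0.08848 mol
Cr³⁺ + 3e⁻ → Cr, so theoretical m(Cr) = 0.02949 × 52.00 = 1.533 g
Actual mass = 93.2% × 1.533 = 1.43 g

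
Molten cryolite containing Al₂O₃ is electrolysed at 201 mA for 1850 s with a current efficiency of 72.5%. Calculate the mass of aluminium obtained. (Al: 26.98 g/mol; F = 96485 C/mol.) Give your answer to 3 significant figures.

0.0251 g

Q = 0.201 × 1850 = 371.9 C
n(e⁻) = 371.9 / 96485 = 0.003854 mol
Al³⁺ + 3e⁻ → Al, so theoretical m(Al) = 0.001285 × 26.98 = 0.03467 g
Actual mass = 72.5% × 0.03467 = 0.0251 g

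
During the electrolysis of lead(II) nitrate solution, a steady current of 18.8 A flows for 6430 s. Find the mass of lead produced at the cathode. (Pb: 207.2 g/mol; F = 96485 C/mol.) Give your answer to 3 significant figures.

Q = 18.8 A × 6430 s = 1.209×10^5 C
n(e⁻) = 1.209×10^5 / 96485 = 1.253 mol
Pb²⁺ + 2e⁻ → Pb, so n(Pb) = 1.253 / 2 = 0.6265 mol
m = 0.6265 × 207.2 = 130 g

130 g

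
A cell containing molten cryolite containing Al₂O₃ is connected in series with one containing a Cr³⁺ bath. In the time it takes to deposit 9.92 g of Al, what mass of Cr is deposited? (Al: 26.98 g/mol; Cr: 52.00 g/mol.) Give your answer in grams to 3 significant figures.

19.1 g

n(Al) = 9.92 / 26.98 = 0.3677 mol
Al³⁺ + 3e⁻ → Al, so n(e⁻) = 3 × 0.3677 = 1.103 mol
In series, the same 1.103 mol of electrons flows through the second cell.
Cr³⁺ + 3e⁻ → Cr, so n(Cr) = 1.103 / 3 = 0.3677 mol
m(Cr) = 0.3677 × 52.00 = 19.1 g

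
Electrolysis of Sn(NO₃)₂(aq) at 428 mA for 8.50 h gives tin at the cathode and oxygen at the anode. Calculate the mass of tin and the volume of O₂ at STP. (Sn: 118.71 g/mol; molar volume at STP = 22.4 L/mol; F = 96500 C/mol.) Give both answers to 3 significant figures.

8.06 g Sn; 0.760 L O₂

Q = 0.428 × 30600 = 13100 C; n(e⁻) = 13100 / 96500 = 0.1358 mol
Cathode: Sn²⁺ + 2e⁻ → Sn → n(Sn) = 0.1358/2 = 0.06790 mol → 8.06 g
Anode: 2H₂O → O₂ + 4H⁺ + 4e⁻ → n(O₂) = 0.1358/4 = 0.03395 mol → 0.760 L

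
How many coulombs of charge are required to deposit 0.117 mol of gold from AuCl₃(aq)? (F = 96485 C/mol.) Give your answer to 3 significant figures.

33900 C

Au³⁺ + 3e⁻ → Au, so n(e⁻) = 3 × 0.117 = 0.3510 mol
Q = 0.3510 × 96485 = 33870 C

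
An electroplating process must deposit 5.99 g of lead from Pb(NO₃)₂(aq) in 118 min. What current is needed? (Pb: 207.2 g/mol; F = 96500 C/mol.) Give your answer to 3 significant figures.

n(Pb) = 5.99 / 207.2 = 0.02891 mol
Pb²⁺ + 2e⁻ → Pb, so n(e⁻) = 2 × 0.02891 = 0.05782 mol
Q = 0.05782 × 96500 = 5580 C
I = Q / t = 5580 / 7080 s = 0.788 A

0.788 A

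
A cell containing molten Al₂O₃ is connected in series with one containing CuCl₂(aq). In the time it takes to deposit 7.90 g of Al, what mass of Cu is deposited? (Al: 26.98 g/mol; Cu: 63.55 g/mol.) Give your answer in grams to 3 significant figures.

n(Al) = 7.90 / 26.98 = 0.2928 mol
Al³⁺ + 3e⁻ → Al, so n(e⁻) = 3 × 0.2928 = 0.8784 mol
The cells are in series, so the same charge (and hence the same n(e⁻) = 0.8784 mol) passes through both.
Cu²⁺ + 2e⁻ → Cu, so n(Cu) = 0.8784 / 2 = 0.4392 mol
m(Cu) = 0.4392 × 63.55 = 27.9 g

27.9 g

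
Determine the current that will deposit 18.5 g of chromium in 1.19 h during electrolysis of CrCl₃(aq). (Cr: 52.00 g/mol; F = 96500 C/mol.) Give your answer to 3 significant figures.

n(Cr) = 18.5 / 52.00 = 0.3558 mol
Cr³⁺ + 3e⁻ → Cr, so n(e⁻) = 3 × 0.3558 = 1.067 mol
Q = 1.067 × 96500 = 1.030×10^5 C
I = Q / t = 1.030×10^5 / 4284 s = 24.0 A

24.0 A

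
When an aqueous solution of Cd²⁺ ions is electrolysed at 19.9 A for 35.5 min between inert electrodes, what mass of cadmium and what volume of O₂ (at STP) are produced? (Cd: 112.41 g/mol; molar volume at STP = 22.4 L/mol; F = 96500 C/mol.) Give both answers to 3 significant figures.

24.7 g Cd; 2.46 L O₂

Q = 19.9 × 2130 = 42390 C; n(e⁻) = 42390 / 96500 = 0.4393 mol
Cathode: Cd²⁺ + 2e⁻ → Cd → n(Cd) = 0.4393/2 = 0.2197 mol → 24.7 g
Anode: 2H₂O → O₂ + 4H⁺ + 4e⁻ → n(O₂) = 0.4393/4 = 0.1098 mol → 2.46 L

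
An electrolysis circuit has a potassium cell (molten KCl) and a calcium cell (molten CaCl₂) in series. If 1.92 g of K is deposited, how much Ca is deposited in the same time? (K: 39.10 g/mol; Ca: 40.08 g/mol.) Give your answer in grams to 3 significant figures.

n(K) = 1.92 / 39.10 = 0.04910 mol
K⁺ + e⁻ → K, so n(e⁻) = 0.04910 mol
Since the cells are in series, n(e⁻) in the Ca cell is also 0.04910 mol.
Ca²⁺ + 2e⁻ → Ca, so n(Ca) = 0.04910 / 2 = 0.02455 mol
m(Ca) = 0.02455 × 40.08 = 0.984 g

0.984 g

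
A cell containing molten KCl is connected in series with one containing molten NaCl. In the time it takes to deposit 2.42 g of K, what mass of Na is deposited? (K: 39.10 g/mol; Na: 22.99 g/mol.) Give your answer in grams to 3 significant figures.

n(K) = 2.42 / 39.10 = 0.06189 mol
K⁺ + e⁻ → K, so n(e⁻) = 0.06189 mol
In series, the same 0.06189 mol of electrons flows through the second cell.
Na⁺ + e⁻ → Na, so n(Na) = 0.06189 mol
m(Na) = 0.06189 × 22.99 = 1.42 g

1.42 g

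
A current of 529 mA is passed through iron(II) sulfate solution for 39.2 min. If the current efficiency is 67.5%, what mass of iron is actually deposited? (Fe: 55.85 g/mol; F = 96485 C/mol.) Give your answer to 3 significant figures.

0.243 g

Q = 0.529 × 2352 = 1244 C
n(e⁻) = 1244 / 96485 = 0.01289 mol
Fe²⁺ + 2e⁻ → Fe, so theoretical m(Fe) = 0.006445 × 55.85 = 0.3600 g
Actual mass = 67.5% × 0.3600 = 0.243 g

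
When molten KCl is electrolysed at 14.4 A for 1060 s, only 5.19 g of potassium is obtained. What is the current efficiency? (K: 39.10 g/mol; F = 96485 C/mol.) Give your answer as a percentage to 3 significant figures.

Q = 14.4 × 1060 = 15260 C
n(e⁻) = 15260 / 96485 = 0.1582 mol
K⁺ + e⁻ → K, so theoretical n(K) = 0.1582 mol → 6.186 g
Efficiency = 5.19 / 6.186 = 0.8390 = 83.9%

83.9%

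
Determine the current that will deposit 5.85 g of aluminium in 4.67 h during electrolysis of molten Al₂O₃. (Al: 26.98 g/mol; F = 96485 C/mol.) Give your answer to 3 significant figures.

3.73 A

n(Al) = 5.85 / 26.98 = 0.2168 mol
Al³⁺ + 3e⁻ → Al, so n(e⁻) = 3 × 0.2168 = 0.6504 mol
Q = 0.6504 × 96485 = 62750 C
I = Q / t = 62750 / 16812 s = 3.73 A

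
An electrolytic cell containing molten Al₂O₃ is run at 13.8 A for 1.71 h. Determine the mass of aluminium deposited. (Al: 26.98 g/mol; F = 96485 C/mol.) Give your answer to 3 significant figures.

7.92 g

Q = It = 13.8 × 6156 = 84950 C
n(e⁻) = Q/F = 84950/96485 = 0.8804 mol
Al³⁺ + 3e⁻ → Al, so n(Al) = 0.8804 / 3 = 0.2935 mol
m = 0.2935 × 26.98 = 7.92 g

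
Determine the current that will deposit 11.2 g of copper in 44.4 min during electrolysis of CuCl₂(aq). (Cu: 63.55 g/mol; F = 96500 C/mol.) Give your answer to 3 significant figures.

n(Cu) = 11.2 / 63.55 = 0.1762 mol
Cu²⁺ + 2e⁻ → Cu, so n(e⁻) = 2 × 0.1762 = 0.3524 mol
Q = 0.3524 × 96500 = 34010 C
I = Q / t = 34010 / 2664 s = 12.8 A

12.8 A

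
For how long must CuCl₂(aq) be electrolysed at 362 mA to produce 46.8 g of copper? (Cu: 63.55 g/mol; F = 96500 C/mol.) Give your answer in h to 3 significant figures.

109 h

n(Cu) = 46.8 / 63.55 = 0.7364 mol
Cu²⁺ + 2e⁻ → Cu, so n(e⁻) = 2 × 0.7364 = 1.473 mol
Q = 1.473 × 96500 = 1.421×10^5 C
t = Q / I = 1.421×10^5 / 0.362 = 3.925×10^5 s = 109 h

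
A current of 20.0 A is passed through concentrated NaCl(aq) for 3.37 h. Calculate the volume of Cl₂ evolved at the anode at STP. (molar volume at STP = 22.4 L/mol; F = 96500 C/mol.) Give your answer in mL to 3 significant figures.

Charge passed = 20.0 × 12132 = 2.426×10^5 C
n(e⁻) = 2.426×10^5 / 96500 = 2.514 mol
2Cl⁻ → Cl₂ + 2e⁻, so n(Cl₂) = 2.514 / 2 = 1.257 mol
V = 1.257 × 22.4 = 28.16 L
= 28200 mL

28200 mL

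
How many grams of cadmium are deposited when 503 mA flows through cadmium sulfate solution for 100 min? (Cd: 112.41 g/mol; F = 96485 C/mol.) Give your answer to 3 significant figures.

1.76 g

Charge passed = 0.503 × 6000 = 3018 C
Moles of electrons = 3018 / 96485 = 0.03128 mol
Cd²⁺ + 2e⁻ → Cd, so n(Cd) = 0.03128 / 2 = 0.01564 mol
m = 0.01564 × 112.41 = 1.76 g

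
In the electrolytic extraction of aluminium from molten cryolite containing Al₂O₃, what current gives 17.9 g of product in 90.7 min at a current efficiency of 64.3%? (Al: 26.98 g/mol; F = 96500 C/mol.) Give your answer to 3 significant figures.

54.9 A

n(Al) = 17.9 / 26.98 = 0.6635 mol
Al³⁺ + 3e⁻ → Al, so n(e⁻) = 3 × 0.6635 = 1.991 mol
Q = 1.991 × 96500 / 0.643 = 2.988×10^5 C
I = Q / t = 2.988×10^5 / 5442 s = 54.9 A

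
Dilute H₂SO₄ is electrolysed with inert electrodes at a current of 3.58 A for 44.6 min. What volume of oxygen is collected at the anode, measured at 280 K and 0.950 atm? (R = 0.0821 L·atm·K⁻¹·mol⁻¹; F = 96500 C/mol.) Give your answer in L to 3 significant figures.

Q = 3.58 A × 2676 s = 9580 C
n(e⁻) = 9580 / 96500 = 0.09927 mol
2H₂O → O₂ + 4H⁺ + 4e⁻, so n(O₂) = 0.09927 / 4 = 0.02482 mol
V = nRT/P = 0.02482 × 0.0821 × 280 / 0.950 = 0.6006 L

0.601 L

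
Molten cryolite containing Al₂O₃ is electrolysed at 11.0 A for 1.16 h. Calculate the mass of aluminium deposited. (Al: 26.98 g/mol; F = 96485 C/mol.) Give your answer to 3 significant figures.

4.28 g

Q = It = 11.0 × 4176 = 45940 C
n(e⁻) = Q/F = 45940/96485 = 0.4761 mol
Al³⁺ + 3e⁻ → Al, so n(Al) = 0.4761 / 3 = 0.1587 mol
m = 0.1587 × 26.98 = 4.28 g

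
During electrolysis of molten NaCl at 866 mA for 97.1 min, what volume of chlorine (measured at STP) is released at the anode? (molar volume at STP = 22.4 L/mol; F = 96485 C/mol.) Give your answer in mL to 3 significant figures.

Q = 0.866 A × 5826 s = 5045 C
n(e⁻) = 5045 / 96485 = 0.05229 mol
2Cl⁻ → Cl₂ + 2e⁻, so n(Cl₂) = 0.05229 / 2 = 0.02615 mol
V = 0.02615 × 22.4 = 0.5858 L
= 586 mL

586 mL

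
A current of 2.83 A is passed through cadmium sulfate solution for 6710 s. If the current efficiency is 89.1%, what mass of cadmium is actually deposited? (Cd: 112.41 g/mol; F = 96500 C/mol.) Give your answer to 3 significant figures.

9.85 g

Q = 2.83 × 6710 = 18990 C
n(e⁻) = 18990 / 96500 = 0.1968 mol
Cd²⁺ + 2e⁻ → Cd, so theoretical m(Cd) = 0.09840 × 112.41 = 11.06 g
Actual mass = 89.1% × 11.06 = 9.85 g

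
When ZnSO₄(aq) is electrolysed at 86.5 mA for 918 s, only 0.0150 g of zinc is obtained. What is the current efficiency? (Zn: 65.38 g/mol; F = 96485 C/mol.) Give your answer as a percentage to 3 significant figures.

Q = 0.0865 × 918 = 79.41 C
n(e⁻) = 79.41 / 96485 = 8.230×10^-4 mol
Zn²⁺ + 2e⁻ → Zn, so theoretical n(Zn) = 4.115×10^-4 mol → 0.02690 g
Efficiency = 0.0150 / 0.02690 = 0.5576 = 55.8%

55.8%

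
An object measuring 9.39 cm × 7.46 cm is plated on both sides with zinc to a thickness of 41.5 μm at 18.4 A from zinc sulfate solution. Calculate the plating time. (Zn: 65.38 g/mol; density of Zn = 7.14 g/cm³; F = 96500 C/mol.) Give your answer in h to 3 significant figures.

0.185 h

Plated area = 2 × 9.39 × 7.46 = 140.1 cm²
Volume = 140.1 × 41.5×10⁻⁴ cm = 0.5814 cm³
m(Zn) = 0.5814 × 7.14 = 4.151 g
n(Zn) = 4.151 / 65.38 = 0.06349 mol; n(e⁻) = 2 × 0.06349 = 0.1270 mol
Q = 0.1270 × 96500 = 12260 C
t = 12260 / 18.4 = 666.3 s = 0.185 h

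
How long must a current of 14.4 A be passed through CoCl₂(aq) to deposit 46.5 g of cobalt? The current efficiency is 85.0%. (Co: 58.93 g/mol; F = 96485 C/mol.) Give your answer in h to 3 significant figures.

n(Co) = 46.5 / 58.93 = 0.7891 mol
Co²⁺ + 2e⁻ → Co, so n(e⁻) = 2 × 0.7891 = 1.578 mol
Q = 1.578 × 96485 / 0.850 = 1.791×10^5 C
t = Q / I = 1.791×10^5 / 14.4 = 12440 s = 3.46 h

3.46 h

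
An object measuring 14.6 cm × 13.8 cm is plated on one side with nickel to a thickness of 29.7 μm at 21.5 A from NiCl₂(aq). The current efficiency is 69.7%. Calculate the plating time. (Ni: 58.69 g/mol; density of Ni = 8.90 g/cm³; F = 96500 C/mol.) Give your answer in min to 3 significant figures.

19.5 min

Plated area = 14.6 × 13.8 = 201.5 cm²
Volume = 201.5 × 29.7×10⁻⁴ cm = 0.5985 cm³
m(Ni) = 0.5985 × 8.90 = 5.327 g
n(Ni) = 5.327 / 58.69 = 0.09077 mol; n(e⁻) = 2 × 0.09077 = 0.1815 mol
Q = 0.1815 × 96500 / 0.697 = 25130 C
t = 25130 / 21.5 = 1169 s = 19.5 min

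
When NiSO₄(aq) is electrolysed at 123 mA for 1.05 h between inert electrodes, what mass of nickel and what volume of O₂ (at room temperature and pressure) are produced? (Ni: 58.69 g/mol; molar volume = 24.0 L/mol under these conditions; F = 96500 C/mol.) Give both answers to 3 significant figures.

0.141 g Ni; 0.0289 L O₂

Q = 0.123 × 3780 = 464.9 C; n(e⁻) = 464.9 / 96500 = 0.004818 mol
Cathode: Ni²⁺ + 2e⁻ → Ni → n(Ni) = 0.004818/2 = 0.002409 mol → 0.141 g
Anode: 2H₂O → O₂ + 4H⁺ + 4e⁻ → n(O₂) = 0.004818/4 = 0.001205 mol → 0.0289 L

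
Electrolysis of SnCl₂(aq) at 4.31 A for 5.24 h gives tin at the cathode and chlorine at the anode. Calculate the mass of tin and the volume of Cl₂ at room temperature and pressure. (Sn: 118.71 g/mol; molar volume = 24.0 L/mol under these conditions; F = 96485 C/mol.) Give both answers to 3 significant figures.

Q = 4.31 × 18864 = 81300 C; n(e⁻) = 81300 / 96485 = 0.8426 mol
Cathode: Sn²⁺ + 2e⁻ → Sn → n(Sn) = 0.8426/2 = 0.4213 mol → 50.0 g
Anode: 2Cl⁻ → Cl₂ + 2e⁻ → n(Cl₂) = 0.8426/2 = 0.4213 mol → 10.1 L

50.0 g Sn; 10.1 L Cl₂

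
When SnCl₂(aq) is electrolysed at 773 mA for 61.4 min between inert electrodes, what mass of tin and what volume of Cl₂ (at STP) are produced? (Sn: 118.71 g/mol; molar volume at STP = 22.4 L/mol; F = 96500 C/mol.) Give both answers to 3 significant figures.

Q = 0.773 × 3684 = 2848 C; n(e⁻) = 2848 / 96500 = 0.02951 mol
Cathode: Sn²⁺ + 2e⁻ → Sn → n(Sn) = 0.02951/2 = 0.01476 mol → 1.75 g
Anode: 2Cl⁻ → Cl₂ + 2e⁻ → n(Cl₂) = 0.02951/2 = 0.01476 mol → 0.331 L

1.75 g Sn; 0.331 L Cl₂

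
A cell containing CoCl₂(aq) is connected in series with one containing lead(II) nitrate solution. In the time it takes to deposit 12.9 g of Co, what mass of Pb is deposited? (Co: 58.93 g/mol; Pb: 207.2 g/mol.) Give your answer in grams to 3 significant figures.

45.4 g

n(Co) = 12.9 / 58.93 = 0.2189 mol
Co²⁺ + 2e⁻ → Co, so n(e⁻) = 2 × 0.2189 = 0.4378 mol
Since the cells are in series, n(e⁻) in the Pb cell is also 0.4378 mol.
Pb²⁺ + 2e⁻ → Pb, so n(Pb) = 0.4378 / 2 = 0.2189 mol
m(Pb) = 0.2189 × 207.2 = 45.4 g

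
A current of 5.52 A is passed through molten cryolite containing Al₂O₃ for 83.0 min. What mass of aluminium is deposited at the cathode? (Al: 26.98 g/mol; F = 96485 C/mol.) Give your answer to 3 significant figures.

Charge passed = 5.52 × 4980 = 27490 C
n(e⁻) = 27490 / 96485 = 0.2849 mol
Al³⁺ + 3e⁻ → Al, so n(Al) = 0.2849 / 3 = 0.09497 mol
m = 0.09497 × 26.98 = 2.56 g

2.56 g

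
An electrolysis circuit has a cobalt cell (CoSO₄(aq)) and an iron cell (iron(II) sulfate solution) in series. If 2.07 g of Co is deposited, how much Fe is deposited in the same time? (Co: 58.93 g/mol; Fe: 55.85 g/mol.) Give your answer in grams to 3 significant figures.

n(Co) = 2.07 / 58.93 = 0.03513 mol
Co²⁺ + 2e⁻ → Co, so n(e⁻) = 2 × 0.03513 = 0.07026 mol
In series, the same 0.07026 mol of electrons flows through the second cell.
Fe²⁺ + 2e⁻ → Fe, so n(Fe) = 0.07026 / 2 = 0.03513 mol
m(Fe) = 0.03513 × 55.85 = 1.96 g

1.96 g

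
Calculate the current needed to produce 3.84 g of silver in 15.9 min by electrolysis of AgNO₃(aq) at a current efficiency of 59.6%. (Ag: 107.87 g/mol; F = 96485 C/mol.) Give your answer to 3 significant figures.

6.04 A

n(Ag) = 3.84 / 107.87 = 0.03560 mol
Ag⁺ + e⁻ → Ag, so n(e⁻) = 0.03560 mol
Q = 0.03560 × 96485 / 0.596 = 5763 C
I = Q / t = 5763 / 954 s = 6.04 A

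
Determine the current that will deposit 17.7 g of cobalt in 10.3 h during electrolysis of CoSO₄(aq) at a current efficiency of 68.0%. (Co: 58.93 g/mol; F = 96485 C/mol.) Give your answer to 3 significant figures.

2.30 A

n(Co) = 17.7 / 58.93 = 0.3004 mol
Co²⁺ + 2e⁻ → Co, so n(e⁻) = 2 × 0.3004 = 0.6008 mol
Q = 0.6008 × 96485 / 0.680 = 85250 C
I = Q / t = 85250 / 37080 s = 2.30 A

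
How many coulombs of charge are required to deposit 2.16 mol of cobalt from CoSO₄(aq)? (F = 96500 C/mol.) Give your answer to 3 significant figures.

4.17×10^5 C

Co²⁺ + 2e⁻ → Co, so n(e⁻) = 2 × 2.16 = 4.320 mol
Q = 4.320 × 96500 = 4.169×10^5 C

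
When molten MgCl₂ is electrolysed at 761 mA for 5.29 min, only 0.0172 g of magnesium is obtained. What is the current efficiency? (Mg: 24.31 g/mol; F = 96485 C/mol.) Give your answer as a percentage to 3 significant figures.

Q = 0.761 × 317.4 = 241.5 C
n(e⁻) = 241.5 / 96485 = 0.002503 mol
Mg²⁺ + 2e⁻ → Mg, so theoretical n(Mg) = 0.001252 mol → 0.03044 g
Efficiency = 0.0172 / 0.03044 = 0.5650 = 56.5%

56.5%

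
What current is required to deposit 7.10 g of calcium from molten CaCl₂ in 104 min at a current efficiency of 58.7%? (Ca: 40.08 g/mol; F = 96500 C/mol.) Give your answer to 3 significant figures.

n(Ca) = 7.10 / 40.08 = 0.1771 mol
Ca²⁺ + 2e⁻ → Ca, so n(e⁻) = 2 × 0.1771 = 0.3542 mol
Q = 0.3542 × 96500 / 0.587 = 58230 C
I = Q / t = 58230 / 6240 s = 9.33 A

9.33 A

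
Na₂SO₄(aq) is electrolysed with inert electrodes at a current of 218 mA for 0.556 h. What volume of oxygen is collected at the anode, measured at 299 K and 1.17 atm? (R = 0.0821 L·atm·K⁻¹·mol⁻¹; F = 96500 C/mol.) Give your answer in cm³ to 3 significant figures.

Charge passed = 0.218 × 2001.6 = 436.3 C
Moles of electrons = 436.3 / 96500 = 0.004521 mol
2H₂O → O₂ + 4H⁺ + 4e⁻, so n(O₂) = 0.004521 / 4 = 0.001130 mol
V = nRT/P = 0.001130 × 0.0821 × 299 / 1.17 = 0.02371 L
= 23.7 cm³

23.7 cm³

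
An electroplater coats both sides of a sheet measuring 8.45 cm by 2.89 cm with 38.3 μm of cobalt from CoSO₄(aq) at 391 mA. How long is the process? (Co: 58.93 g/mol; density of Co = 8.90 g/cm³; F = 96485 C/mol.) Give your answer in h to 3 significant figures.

3.87 h

Plated area = 2 × 8.45 × 2.89 = 48.84 cm²
Volume = 48.84 × 38.3×10⁻⁴ cm = 0.1871 cm³
m(Co) = 0.1871 × 8.90 = 1.665 g
n(Co) = 1.665 / 58.93 = 0.02825 mol; n(e⁻) = 2 × 0.02825 = 0.05650 mol
Q = 0.05650 × 96485 = 5451 C
t = 5451 / 0.391 = 13940 s = 3.87 h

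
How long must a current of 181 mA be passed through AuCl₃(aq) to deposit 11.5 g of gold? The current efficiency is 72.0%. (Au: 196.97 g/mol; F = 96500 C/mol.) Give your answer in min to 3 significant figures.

n(Au) = 11.5 / 196.97 = 0.05838 mol
Au³⁺ + 3e⁻ → Au, so n(e⁻) = 3 × 0.05838 = 0.1751 mol
Q = 0.1751 × 96500 / 0.720 = 23470 C
t = Q / I = 23470 / 0.181 = 1.297×10^5 s = 2160 min

2160 min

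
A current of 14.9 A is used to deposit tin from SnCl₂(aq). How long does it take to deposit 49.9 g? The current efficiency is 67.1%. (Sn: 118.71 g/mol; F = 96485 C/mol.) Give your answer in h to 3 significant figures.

2.25 h

n(Sn) = 49.9 / 118.71 = 0.4204 mol
Sn²⁺ + 2e⁻ → Sn, so n(e⁻) = 2 × 0.4204 = 0.8408 mol
Q = 0.8408 × 96485 / 0.671 = 1.209×10^5 C
t = Q / I = 1.209×10^5 / 14.9 = 8114 s = 2.25 h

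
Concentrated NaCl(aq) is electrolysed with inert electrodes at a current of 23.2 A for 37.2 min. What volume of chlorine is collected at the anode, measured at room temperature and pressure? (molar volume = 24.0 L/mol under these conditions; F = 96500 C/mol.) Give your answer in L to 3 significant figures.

Q = 23.2 A × 2232 s = 51780 C
n(e⁻) = 51780 / 96500 = 0.5366 mol
2Cl⁻ → Cl₂ + 2e⁻, so n(Cl₂) = 0.5366 / 2 = 0.2683 mol
V = 0.2683 × 24.0 = 6.439 L

6.44 L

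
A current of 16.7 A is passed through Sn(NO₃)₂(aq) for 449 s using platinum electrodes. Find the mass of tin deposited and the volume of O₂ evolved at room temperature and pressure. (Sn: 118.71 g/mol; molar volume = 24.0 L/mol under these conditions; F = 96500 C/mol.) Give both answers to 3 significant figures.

Q = 16.7 × 449 = 7498 C; n(e⁻) = 7498 / 96500 = 0.07770 mol
Cathode: Sn²⁺ + 2e⁻ → Sn → n(Sn) = 0.07770/2 = 0.03885 mol → 4.61 g
Anode: 2H₂O → O₂ + 4H⁺ + 4e⁻ → n(O₂) = 0.07770/4 = 0.01943 mol → 0.466 L

4.61 g Sn; 0.466 L O₂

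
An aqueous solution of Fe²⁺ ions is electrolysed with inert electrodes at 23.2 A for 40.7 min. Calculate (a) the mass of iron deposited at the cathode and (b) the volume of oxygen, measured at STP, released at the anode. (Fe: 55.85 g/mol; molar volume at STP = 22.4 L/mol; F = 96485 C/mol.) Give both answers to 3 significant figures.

Q = 23.2 × 2442 = 56650 C; n(e⁻) = 56650 / 96485 = 0.5871 mol
Cathode: Fe²⁺ + 2e⁻ → Fe → n(Fe) = 0.5871/2 = 0.2936 mol → 16.4 g
Anode: 2H₂O → O₂ + 4H⁺ + 4e⁻ → n(O₂) = 0.5871/4 = 0.1468 mol → 3.29 L

16.4 g Fe; 3.29 L O₂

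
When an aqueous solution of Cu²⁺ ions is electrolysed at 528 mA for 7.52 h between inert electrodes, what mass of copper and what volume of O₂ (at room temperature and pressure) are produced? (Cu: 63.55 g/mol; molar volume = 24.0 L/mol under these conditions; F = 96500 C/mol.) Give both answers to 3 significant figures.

Q = 0.528 × 27072 = 14290 C; n(e⁻) = 14290 / 96500 = 0.1481 mol
Cathode: Cu²⁺ + 2e⁻ → Cu → n(Cu) = 0.1481/2 = 0.07405 mol → 4.71 g
Anode: 2H₂O → O₂ + 4H⁺ + 4e⁻ → n(O₂) = 0.1481/4 = 0.03703 mol → 0.889 L

4.71 g Cu; 0.889 L O₂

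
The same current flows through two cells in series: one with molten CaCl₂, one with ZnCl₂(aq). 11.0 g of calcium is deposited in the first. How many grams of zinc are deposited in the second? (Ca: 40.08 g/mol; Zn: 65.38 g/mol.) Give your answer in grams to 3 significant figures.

n(Ca) = 11.0 / 40.08 = 0.2745 mol
Ca²⁺ + 2e⁻ → Ca, so n(e⁻) = 2 × 0.2745 = 0.5490 mol
The cells are in series, so the same charge (and hence the same n(e⁻) = 0.5490 mol) passes through both.
Zn²⁺ + 2e⁻ → Zn, so n(Zn) = 0.5490 / 2 = 0.2745 mol
m(Zn) = 0.2745 × 65.38 = 17.9 g

17.9 g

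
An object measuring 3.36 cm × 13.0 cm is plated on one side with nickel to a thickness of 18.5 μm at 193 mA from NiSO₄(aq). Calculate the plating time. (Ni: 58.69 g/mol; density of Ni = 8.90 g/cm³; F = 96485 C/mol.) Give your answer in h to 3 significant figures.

Plated area = 3.36 × 13.0 = 43.68 cm²
Volume = 43.68 × 18.5×10⁻⁴ cm = 0.08081 cm³
m(Ni) = 0.08081 × 8.90 = 0.7192 g
n(Ni) = 0.7192 / 58.69 = 0.01225 mol; n(e⁻) = 2 × 0.01225 = 0.02450 mol
Q = 0.02450 × 96485 = 2364 C
t = 2364 / 0.193 = 12250 s = 3.40 h

3.40 h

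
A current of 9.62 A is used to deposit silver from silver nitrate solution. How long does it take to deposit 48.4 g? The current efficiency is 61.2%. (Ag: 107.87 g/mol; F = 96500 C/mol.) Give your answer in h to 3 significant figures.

n(Ag) = 48.4 / 107.87 = 0.4487 mol
Ag⁺ + e⁻ → Ag, so n(e⁻) = 0.4487 mol
Q = 0.4487 × 96500 / 0.612 = 70750 C
t = Q / I = 70750 / 9.62 = 7354 s = 2.04 h

2.04 h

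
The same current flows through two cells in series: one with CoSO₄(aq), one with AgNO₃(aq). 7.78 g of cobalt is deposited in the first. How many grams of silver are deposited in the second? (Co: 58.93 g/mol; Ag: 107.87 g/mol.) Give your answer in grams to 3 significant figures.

28.5 g

n(Co) = 7.78 / 58.93 = 0.1320 mol
Co²⁺ + 2e⁻ → Co, so n(e⁻) = 2 × 0.1320 = 0.2640 mol
Since the cells are in series, n(e⁻) in the Ag cell is also 0.2640 mol.
Ag⁺ + e⁻ → Ag, so n(Ag) = 0.2640 mol
m(Ag) = 0.2640 × 107.87 = 28.5 g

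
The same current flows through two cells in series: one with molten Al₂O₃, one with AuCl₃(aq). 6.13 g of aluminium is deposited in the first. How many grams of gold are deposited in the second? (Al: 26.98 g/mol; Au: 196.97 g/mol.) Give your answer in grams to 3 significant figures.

44.8 g

n(Al) = 6.13 / 26.98 = 0.2272 mol
Al³⁺ + 3e⁻ → Al, so n(e⁻) = 3 × 0.2272 = 0.6816 mol
Same current for the same time ⇒ same n(e⁻) = 0.6816 mol in both cells.
Au³⁺ + 3e⁻ → Au, so n(Au) = 0.6816 / 3 = 0.2272 mol
m(Au) = 0.2272 × 196.97 = 44.8 g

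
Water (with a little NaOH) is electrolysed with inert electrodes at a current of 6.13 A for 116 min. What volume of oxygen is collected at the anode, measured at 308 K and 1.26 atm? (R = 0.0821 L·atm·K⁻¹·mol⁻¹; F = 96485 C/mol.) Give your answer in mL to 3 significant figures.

2220 mL

Q = 6.13 A × 6960 s = 42660 C
Moles of electrons = 42660 / 96485 = 0.4421 mol
2H₂O → O₂ + 4H⁺ + 4e⁻, so n(O₂) = 0.4421 / 4 = 0.1105 mol
V = nRT/P = 0.1105 × 0.0821 × 308 / 1.26 = 2.218 L
= 2220 mL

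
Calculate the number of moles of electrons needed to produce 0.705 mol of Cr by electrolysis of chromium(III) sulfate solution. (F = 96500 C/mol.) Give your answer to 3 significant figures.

2.12 mol

Cr³⁺ + 3e⁻ → Cr, so n(e⁻) = 3 × 0.705 = 2.115 mol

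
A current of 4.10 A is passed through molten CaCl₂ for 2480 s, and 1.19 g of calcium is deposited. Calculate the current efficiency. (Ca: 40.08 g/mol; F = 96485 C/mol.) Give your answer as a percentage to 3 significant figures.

Q = 4.10 × 2480 = 10170 C
n(e⁻) = 10170 / 96485 = 0.1054 mol
Ca²⁺ + 2e⁻ → Ca, so theoretical n(Ca) = 0.05270 mol → 2.112 g
Efficiency = 1.19 / 2.112 = 0.5634 = 56.3%

56.3%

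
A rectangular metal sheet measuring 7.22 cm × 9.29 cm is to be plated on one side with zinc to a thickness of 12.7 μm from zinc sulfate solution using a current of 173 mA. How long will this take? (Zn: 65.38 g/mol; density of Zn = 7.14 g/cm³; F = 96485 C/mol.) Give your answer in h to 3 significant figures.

Plated area = 7.22 × 9.29 = 67.07 cm²
Volume = 67.07 × 12.7×10⁻⁴ cm = 0.08518 cm³
m(Zn) = 0.08518 × 7.14 = 0.6082 g
n(Zn) = 0.6082 / 65.38 = 0.009303 mol; n(e⁻) = 2 × 0.009303 = 0.01861 mol
Q = 0.01861 × 96485 = 1796 C
t = 1796 / 0.173 = 10380 s = 2.88 h

2.88 h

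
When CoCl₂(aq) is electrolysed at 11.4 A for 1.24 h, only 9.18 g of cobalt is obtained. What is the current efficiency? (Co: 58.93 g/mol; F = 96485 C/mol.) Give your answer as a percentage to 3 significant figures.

Q = 11.4 × 4464 = 50890 C
n(e⁻) = 50890 / 96485 = 0.5274 mol
Co²⁺ + 2e⁻ → Co, so theoretical n(Co) = 0.2637 mol → 15.54 g
Efficiency = 9.18 / 15.54 = 0.5907 = 59.1%

59.1%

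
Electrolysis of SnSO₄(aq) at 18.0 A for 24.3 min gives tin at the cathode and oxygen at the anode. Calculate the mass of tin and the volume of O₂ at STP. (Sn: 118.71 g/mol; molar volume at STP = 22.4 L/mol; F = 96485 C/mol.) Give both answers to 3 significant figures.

16.1 g Sn; 1.52 L O₂

Q = 18.0 × 1458 = 26240 C; n(e⁻) = 26240 / 96485 = 0.2720 mol
Cathode: Sn²⁺ + 2e⁻ → Sn → n(Sn) = 0.2720/2 = 0.1360 mol → 16.1 g
Anode: 2H₂O → O₂ + 4H⁺ + 4e⁻ → n(O₂) = 0.2720/4 = 0.06800 mol → 1.52 L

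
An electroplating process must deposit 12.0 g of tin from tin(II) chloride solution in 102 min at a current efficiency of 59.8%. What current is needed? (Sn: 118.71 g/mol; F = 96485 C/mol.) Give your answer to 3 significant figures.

5.33 A

n(Sn) = 12.0 / 118.71 = 0.1011 mol
Sn²⁺ + 2e⁻ → Sn, so n(e⁻) = 2 × 0.1011 = 0.2022 mol
Q = 0.2022 × 96485 / 0.598 = 32620 C
I = Q / t = 32620 / 6120 s = 5.33 A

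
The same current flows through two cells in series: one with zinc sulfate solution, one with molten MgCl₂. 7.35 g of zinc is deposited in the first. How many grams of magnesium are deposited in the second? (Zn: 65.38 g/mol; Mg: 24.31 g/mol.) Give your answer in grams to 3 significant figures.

n(Zn) = 7.35 / 65.38 = 0.1124 mol
Zn²⁺ + 2e⁻ → Zn, so n(e⁻) = 2 × 0.1124 = 0.2248 mol
The cells are in series, so the same charge (and hence the same n(e⁻) = 0.2248 mol) passes through both.
Mg²⁺ + 2e⁻ → Mg, so n(Mg) = 0.2248 / 2 = 0.1124 mol
m(Mg) = 0.1124 × 24.31 = 2.73 g

2.73 g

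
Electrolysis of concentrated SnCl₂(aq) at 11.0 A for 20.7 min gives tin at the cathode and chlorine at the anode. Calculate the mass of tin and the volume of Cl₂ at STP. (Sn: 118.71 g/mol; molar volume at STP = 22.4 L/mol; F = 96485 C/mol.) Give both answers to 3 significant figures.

8.40 g Sn; 1.59 L Cl₂

Q = 11.0 × 1242 = 13660 C; n(e⁻) = 13660 / 96485 = 0.1416 mol
Cathode: Sn²⁺ + 2e⁻ → Sn → n(Sn) = 0.1416/2 = 0.07080 mol → 8.40 g
Anode: 2Cl⁻ → Cl₂ + 2e⁻ → n(Cl₂) = 0.1416/2 = 0.07080 mol → 1.59 L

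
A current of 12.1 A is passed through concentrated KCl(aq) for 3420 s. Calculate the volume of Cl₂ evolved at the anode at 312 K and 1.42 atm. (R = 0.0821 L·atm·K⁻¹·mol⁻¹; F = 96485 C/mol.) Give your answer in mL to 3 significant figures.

Q = 12.1 A × 3420 s = 41380 C
Moles of electrons = 41380 / 96485 = 0.4289 mol
2Cl⁻ → Cl₂ + 2e⁻, so n(Cl₂) = 0.4289 / 2 = 0.2145 mol
V = nRT/P = 0.2145 × 0.0821 × 312 / 1.42 = 3.869 L
= 3870 mL

3870 mL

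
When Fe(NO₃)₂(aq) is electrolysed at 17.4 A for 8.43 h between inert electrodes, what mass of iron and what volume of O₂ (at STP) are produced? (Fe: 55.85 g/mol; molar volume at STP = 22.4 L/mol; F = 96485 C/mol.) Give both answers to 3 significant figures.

Q = 17.4 × 30348 = 5.281×10^5 C; n(e⁻) = 5.281×10^5 / 96485 = 5.473 mol
Cathode: Fe²⁺ + 2e⁻ → Fe → n(Fe) = 5.473/2 = 2.737 mol → 153 g
Anode: 2H₂O → O₂ + 4H⁺ + 4e⁻ → n(O₂) = 5.473/4 = 1.368 mol → 30.6 L

153 g Fe; 30.6 L O₂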